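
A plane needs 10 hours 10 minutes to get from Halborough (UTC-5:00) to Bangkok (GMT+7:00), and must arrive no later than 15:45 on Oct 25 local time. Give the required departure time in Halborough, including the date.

17:35 on October 24

Target arrival in UTC: 15:45 − 7:00 = 08:45 on Oct 25.
Subtract 10 hours and 10 minutes → departure 22:35 UTC on Oct 24.
Halborough is UTC−5:00: 22:35 − 5:00 = 17:35 on Oct 24.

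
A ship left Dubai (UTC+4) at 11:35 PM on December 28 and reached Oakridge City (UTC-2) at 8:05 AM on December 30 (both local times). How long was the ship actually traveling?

38 hours 30 minutes

Departure in UTC: 11:35 PM − 4:00 = 7:35 PM on Dec 28.
Arrival in UTC: 8:05 AM + 2:00 = 10:05 AM on Dec 30.
Elapsed = 10:05 AM − 7:35 PM (+2 days) = 38 hours 30 minutes.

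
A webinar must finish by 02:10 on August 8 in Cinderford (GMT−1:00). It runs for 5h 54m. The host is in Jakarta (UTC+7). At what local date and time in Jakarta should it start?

Target end time in UTC: 02:10 + 1:00 = 03:10 on Aug 8.
Subtract 5 hours and 54 minutes → start 21:16 UTC on Aug 7.
Jakarta is UTC+7:00: 21:16 + 7:00 = 04:16 on Aug 8.

04:16 on Aug 8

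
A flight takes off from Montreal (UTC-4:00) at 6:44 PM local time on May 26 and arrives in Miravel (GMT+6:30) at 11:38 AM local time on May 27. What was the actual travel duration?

Miravel is 10:30 ahead of Montreal.
Clock-face elapsed time (ignoring zones) is 16 hours 54 minutes.
Actual elapsed = 16 hours 54 minutes − 10:30 = 6 hours 24 minutes.

6 hours 24 minutes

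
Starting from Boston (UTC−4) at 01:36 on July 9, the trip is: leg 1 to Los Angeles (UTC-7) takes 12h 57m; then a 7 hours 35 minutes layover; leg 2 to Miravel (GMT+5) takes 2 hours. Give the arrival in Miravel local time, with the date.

Convert departure to UTC: 01:36 + 4:00 = 05:36 UTC on Jul 9.
Add 12 hours 57 minutes leg 1 → 18:33 UTC.
Add 7 hours and 35 minutes layover in Los Angeles → 02:08 UTC (Jul 10).
Add 2 hours leg 2 → 04:08 UTC.
Miravel is UTC+5:00, so local arrival = 04:08 + 5:00 = 09:08 on Jul 10.

09:08 on July 10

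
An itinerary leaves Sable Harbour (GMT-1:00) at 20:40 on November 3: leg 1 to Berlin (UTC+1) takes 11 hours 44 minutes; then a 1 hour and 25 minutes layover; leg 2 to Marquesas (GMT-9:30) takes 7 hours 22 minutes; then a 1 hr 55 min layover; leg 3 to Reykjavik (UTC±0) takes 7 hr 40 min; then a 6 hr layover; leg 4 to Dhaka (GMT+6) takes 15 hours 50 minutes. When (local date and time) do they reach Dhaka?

Convert departure to UTC: 20:40 + 1:00 = 21:40 UTC on Nov 3.
Add 11 hours 44 minutes leg 1 → 09:24 UTC (Nov 4).
Add 1 hour 25 minutes layover in Berlin → 10:49 UTC.
Add 7 hours 22 minutes leg 2 → 18:11 UTC.
Add 1 hour and 55 minutes layover in Marquesas → 20:06 UTC.
Add 7 hours and 40 minutes leg 3 → 03:46 UTC (Nov 5).
Add 6 hours layover in Reykjavik → 09:46 UTC.
Add 15 hours and 50 minutes leg 4 → 01:36 UTC (Nov 6).
Dhaka is UTC+6:00, so local arrival = 01:36 + 6:00 = 07:36 on Nov 6.

07:36 on Nov 6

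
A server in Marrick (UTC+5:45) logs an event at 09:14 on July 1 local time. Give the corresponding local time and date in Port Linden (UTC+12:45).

In UTC: 09:14 − 5:45 = 03:29 on Jul 1.
Port Linden is UTC+12:45: 03:29 + 12:45 = 16:14 on Jul 1.

16:14 on July 1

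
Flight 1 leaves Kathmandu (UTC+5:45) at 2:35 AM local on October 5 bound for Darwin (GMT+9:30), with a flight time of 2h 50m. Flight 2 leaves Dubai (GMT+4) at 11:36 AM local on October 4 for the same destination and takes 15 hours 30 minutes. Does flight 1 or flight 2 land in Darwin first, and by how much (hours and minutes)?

the second, by 34 minutes

Flight 1 in UTC: 2:35 AM − 5:45 = 8:50 PM on Oct 4.
+2 hours 50 minutes → arrive 11:40 PM UTC on Oct 4.
Flight 2 in UTC: 11:36 AM − 4:00 = 7:36 AM on Oct 4.
+15 hours 30 minutes → arrive 11:06 PM UTC on Oct 4.
Flight 2 lands earlier by 34 minutes.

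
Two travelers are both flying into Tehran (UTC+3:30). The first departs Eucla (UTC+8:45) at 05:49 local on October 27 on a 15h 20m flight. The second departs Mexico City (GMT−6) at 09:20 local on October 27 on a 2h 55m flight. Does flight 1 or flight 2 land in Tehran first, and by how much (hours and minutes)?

the first, by 5 hours 51 minutes

Flight 1 in UTC: 05:49 − 8:45 = 21:04 on Oct 26.
+15 hours and 20 minutes → arrive 12:24 UTC on Oct 27.
Flight 2 in UTC: 09:20 + 6:00 = 15:20 on Oct 27.
+2 hours and 55 minutes → arrive 18:15 UTC on Oct 27.
Flight 1 lands earlier by 5 hours 51 minutes.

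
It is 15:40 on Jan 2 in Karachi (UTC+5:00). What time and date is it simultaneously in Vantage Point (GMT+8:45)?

In UTC: 15:40 − 5:00 = 10:40 on Jan 2.
Vantage Point is UTC+8:45: 10:40 + 8:45 = 19:25 on Jan 2.

19:25 on Jan 2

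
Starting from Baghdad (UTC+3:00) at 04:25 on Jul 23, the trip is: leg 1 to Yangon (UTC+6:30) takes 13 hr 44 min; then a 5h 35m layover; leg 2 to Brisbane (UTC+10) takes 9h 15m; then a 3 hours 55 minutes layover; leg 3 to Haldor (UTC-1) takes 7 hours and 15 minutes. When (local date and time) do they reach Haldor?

16:09 on July 24

Convert departure to UTC: 04:25 − 3:00 = 01:25 UTC on Jul 23.
Add 13 hours 44 minutes leg 1 → 15:09 UTC.
Add 5 hours 35 minutes layover in Yangon → 20:44 UTC.
Add 9 hours 15 minutes leg 2 → 05:59 UTC (Jul 24).
Add 3 hours 55 minutes layover in Brisbane → 09:54 UTC.
Add 7 hours and 15 minutes leg 3 → 17:09 UTC.
Haldor is UTC−1:00, so local arrival = 17:09 − 1:00 = 16:09 on Jul 24.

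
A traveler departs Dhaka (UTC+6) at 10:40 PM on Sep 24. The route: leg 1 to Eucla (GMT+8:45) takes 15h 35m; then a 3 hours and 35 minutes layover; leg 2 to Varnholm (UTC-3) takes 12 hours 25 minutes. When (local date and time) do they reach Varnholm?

Convert departure to UTC: 10:40 PM − 6:00 = 4:40 PM UTC on Sep 24.
Add 15 hours 35 minutes leg 1 → 8:15 AM UTC (Sep 25).
Add 3 hours and 35 minutes layover in Eucla → 11:50 AM UTC.
Add 12 hours and 25 minutes leg 2 → 12:15 AM UTC (Sep 26).
Varnholm is UTC−3:00, so local arrival = 12:15 AM − 3:00 = 9:15 PM on Sep 25.

9:15 PM on September 25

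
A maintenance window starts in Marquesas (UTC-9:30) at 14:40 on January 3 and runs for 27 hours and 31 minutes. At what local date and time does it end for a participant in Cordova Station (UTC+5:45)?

Convert start to UTC: 14:40 + 9:30 = 00:10 UTC on Jan 4.
Add 27 hours 31 minutes duration → 03:41 UTC (Jan 5).
Cordova Station is UTC+5:45, so local end time = 03:41 + 5:45 = 09:26 on Jan 5.

09:26 on January 5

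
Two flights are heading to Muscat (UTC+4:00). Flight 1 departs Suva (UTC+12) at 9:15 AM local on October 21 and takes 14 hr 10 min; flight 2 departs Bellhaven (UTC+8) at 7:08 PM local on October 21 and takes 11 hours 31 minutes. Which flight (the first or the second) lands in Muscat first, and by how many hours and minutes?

Flight 1 in UTC: 9:15 AM − 12:00 = 9:15 PM on Oct 20.
+14 hours 10 minutes → arrive 11:25 AM UTC on Oct 21.
Flight 2 in UTC: 7:08 PM − 8:00 = 11:08 AM on Oct 21.
+11 hours 31 minutes → arrive 10:39 PM UTC on Oct 21.
Flight 1 lands earlier by 11 hours 14 minutes.

the first, by 11 hours 14 minutes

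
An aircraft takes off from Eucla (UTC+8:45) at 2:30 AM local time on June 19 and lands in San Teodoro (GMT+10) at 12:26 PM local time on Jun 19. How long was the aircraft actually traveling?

Departure in UTC: 2:30 AM − 8:45 = 5:45 PM on Jun 18.
Arrival in UTC: 12:26 PM − 10:00 = 2:26 AM on Jun 19.
Elapsed = 2:26 AM − 5:45 PM (+1 day) = 8 hours 41 minutes.

8 hours 41 minutes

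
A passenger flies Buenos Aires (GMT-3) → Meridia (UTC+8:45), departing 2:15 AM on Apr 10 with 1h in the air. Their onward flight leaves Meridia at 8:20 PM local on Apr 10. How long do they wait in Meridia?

Convert departure to UTC: 2:15 AM + 3:00 = 5:15 AM UTC on Apr 10.
Add 1 hour flight time → 6:15 AM UTC.
Meridia is UTC+8:45, so local arrival = 6:15 AM + 8:45 = 3:00 PM on Apr 10.
Layover = 8:20 PM − 3:00 PM = 5 hours 20 minutes.

5 hours 20 minutes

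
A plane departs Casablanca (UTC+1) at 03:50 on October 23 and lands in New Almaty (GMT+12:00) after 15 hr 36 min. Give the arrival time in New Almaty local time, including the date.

06:26 on October 24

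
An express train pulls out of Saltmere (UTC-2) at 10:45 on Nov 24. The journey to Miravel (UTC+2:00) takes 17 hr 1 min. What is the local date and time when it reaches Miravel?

07:46 on November 25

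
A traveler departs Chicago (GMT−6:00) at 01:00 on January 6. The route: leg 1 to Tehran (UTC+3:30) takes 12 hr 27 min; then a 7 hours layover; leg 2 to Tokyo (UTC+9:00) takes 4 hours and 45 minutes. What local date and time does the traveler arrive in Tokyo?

Convert departure to UTC: 01:00 + 6:00 = 07:00 UTC on Jan 6.
Add 12 hours 27 minutes leg 1 → 19:27 UTC.
Add 7 hours layover in Tehran → 02:27 UTC (Jan 7).
Add 4 hours and 45 minutes leg 2 → 07:12 UTC.
Tokyo is UTC+9:00, so local arrival = 07:12 + 9:00 = 16:12 on Jan 7.

16:12 on Jan 7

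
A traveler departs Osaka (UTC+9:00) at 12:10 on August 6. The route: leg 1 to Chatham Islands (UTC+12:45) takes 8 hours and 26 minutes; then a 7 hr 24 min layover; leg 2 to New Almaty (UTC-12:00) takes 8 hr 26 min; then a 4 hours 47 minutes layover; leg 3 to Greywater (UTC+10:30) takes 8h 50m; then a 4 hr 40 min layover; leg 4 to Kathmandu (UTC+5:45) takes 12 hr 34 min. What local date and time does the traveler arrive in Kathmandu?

16:02 on August 8

Convert departure to UTC: 12:10 − 9:00 = 03:10 UTC on Aug 6.
Add 8 hours and 26 minutes leg 1 → 11:36 UTC.
Add 7 hours and 24 minutes layover in Chatham Islands → 19:00 UTC.
Add 8 hours 26 minutes leg 2 → 03:26 UTC (Aug 7).
Add 4 hours 47 minutes layover in New Almaty → 08:13 UTC.
Add 8 hours 50 minutes leg 3 → 17:03 UTC.
Add 4 hours and 40 minutes layover in Greywater → 21:43 UTC.
Add 12 hours 34 minutes leg 4 → 10:17 UTC (Aug 8).
Kathmandu is UTC+5:45, so local arrival = 10:17 + 5:45 = 16:02 on Aug 8.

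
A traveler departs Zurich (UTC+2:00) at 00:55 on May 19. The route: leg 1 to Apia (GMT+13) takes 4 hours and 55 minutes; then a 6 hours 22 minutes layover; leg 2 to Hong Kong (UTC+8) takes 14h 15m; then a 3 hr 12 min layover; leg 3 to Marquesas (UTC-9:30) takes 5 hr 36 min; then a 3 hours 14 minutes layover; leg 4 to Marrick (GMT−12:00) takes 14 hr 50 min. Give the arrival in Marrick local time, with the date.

Convert departure to UTC: 00:55 − 2:00 = 22:55 UTC on May 18.
Add 4 hours 55 minutes leg 1 → 03:50 UTC (May 19).
Add 6 hours 22 minutes layover in Apia → 10:12 UTC.
Add 14 hours 15 minutes leg 2 → 00:27 UTC (May 20).
Add 3 hours 12 minutes layover in Hong Kong → 03:39 UTC.
Add 5 hours 36 minutes leg 3 → 09:15 UTC.
Add 3 hours 14 minutes layover in Marquesas → 12:29 UTC.
Add 14 hours 50 minutes leg 4 → 03:19 UTC (May 21).
Marrick is UTC−12:00, so local arrival = 03:19 − 12:00 = 15:19 on May 20.

15:19 on May 20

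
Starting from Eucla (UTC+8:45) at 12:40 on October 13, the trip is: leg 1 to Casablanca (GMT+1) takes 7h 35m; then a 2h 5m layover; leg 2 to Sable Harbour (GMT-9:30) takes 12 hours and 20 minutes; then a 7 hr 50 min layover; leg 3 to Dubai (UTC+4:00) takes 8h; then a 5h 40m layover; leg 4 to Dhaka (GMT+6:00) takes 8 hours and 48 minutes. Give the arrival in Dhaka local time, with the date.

14:13 on Oct 15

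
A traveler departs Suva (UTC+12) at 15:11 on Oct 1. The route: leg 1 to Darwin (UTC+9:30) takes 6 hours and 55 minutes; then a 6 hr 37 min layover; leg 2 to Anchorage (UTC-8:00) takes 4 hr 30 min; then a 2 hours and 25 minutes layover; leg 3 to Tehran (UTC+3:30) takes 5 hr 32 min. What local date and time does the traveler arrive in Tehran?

Convert departure to UTC: 15:11 − 12:00 = 03:11 UTC on Oct 1.
Add 6 hours 55 minutes leg 1 → 10:06 UTC.
Add 6 hours and 37 minutes layover in Darwin → 16:43 UTC.
Add 4 hours and 30 minutes leg 2 → 21:13 UTC.
Add 2 hours and 25 minutes layover in Anchorage → 23:38 UTC.
Add 5 hours and 32 minutes leg 3 → 05:10 UTC (Oct 2).
Tehran is UTC+3:30, so local arrival = 05:10 + 3:30 = 08:40 on Oct 2.

08:40 on October 2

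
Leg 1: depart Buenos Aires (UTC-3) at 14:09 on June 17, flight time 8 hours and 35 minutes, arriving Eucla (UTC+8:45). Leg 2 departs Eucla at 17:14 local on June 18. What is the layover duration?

Convert departure to UTC: 14:09 + 3:00 = 17:09 UTC on Jun 17.
Add 8 hours 35 minutes flight time → 01:44 UTC (Jun 18).
Eucla is UTC+8:45, so local arrival = 01:44 + 8:45 = 10:29 on Jun 18.
Layover = 17:14 − 10:29 = 6 hours 45 minutes.

6 hours 45 minutes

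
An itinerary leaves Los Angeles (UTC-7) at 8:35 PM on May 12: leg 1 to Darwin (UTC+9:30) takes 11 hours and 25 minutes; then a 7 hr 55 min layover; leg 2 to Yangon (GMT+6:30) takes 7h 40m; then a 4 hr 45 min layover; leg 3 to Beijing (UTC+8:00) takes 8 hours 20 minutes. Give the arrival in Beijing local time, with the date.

3:40 AM on May 15

Convert departure to UTC: 8:35 PM + 7:00 = 3:35 AM UTC on May 13.
Add 11 hours and 25 minutes leg 1 → 3:00 PM UTC.
Add 7 hours and 55 minutes layover in Darwin → 10:55 PM UTC.
Add 7 hours 40 minutes leg 2 → 6:35 AM UTC (May 14).
Add 4 hours 45 minutes layover in Yangon → 11:20 AM UTC.
Add 8 hours 20 minutes leg 3 → 7:40 PM UTC.
Beijing is UTC+8:00, so local arrival = 7:40 PM + 8:00 = 3:40 AM on May 15.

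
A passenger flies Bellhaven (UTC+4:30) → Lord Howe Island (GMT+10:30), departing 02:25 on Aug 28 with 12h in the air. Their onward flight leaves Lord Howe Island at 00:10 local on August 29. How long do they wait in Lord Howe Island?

3 hours 45 minutes

Convert departure to UTC: 02:25 − 4:30 = 21:55 UTC on Aug 27.
Add 12 hours flight time → 09:55 UTC (Aug 28).
Lord Howe Island is UTC+10:30, so local arrival = 09:55 + 10:30 = 20:25 on Aug 28.
Layover = 00:10 − 20:25 (+1 day) = 3 hours 45 minutes.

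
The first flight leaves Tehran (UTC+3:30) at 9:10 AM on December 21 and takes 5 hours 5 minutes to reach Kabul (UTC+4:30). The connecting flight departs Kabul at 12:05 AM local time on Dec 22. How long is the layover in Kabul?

8 hours 50 minutes

Convert departure to UTC: 9:10 AM − 3:30 = 5:40 AM UTC on Dec 21.
Add 5 hours and 5 minutes flight time → 10:45 AM UTC.
Kabul is UTC+4:30, so local arrival = 10:45 AM + 4:30 = 3:15 PM on Dec 21.
Layover = 12:05 AM − 3:15 PM (+1 day) = 8 hours 50 minutes.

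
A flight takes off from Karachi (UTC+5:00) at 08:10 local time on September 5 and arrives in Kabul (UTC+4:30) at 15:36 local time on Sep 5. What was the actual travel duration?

7 hours 56 minutes

Departure in UTC: 08:10 − 5:00 = 03:10 on Sep 5.
Arrival in UTC: 15:36 − 4:30 = 11:06 on Sep 5.
Elapsed = 11:06 − 03:10 = 7 hours 56 minutes.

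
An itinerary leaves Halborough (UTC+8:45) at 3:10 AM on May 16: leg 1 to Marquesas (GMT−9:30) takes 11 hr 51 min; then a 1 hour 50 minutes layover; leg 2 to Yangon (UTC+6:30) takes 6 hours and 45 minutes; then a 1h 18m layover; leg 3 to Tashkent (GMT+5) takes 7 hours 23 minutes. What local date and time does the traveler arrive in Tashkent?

4:32 AM on May 17

Convert departure to UTC: 3:10 AM − 8:45 = 6:25 PM UTC on May 15.
Add 11 hours and 51 minutes leg 1 → 6:16 AM UTC (May 16).
Add 1 hour and 50 minutes layover in Marquesas → 8:06 AM UTC.
Add 6 hours and 45 minutes leg 2 → 2:51 PM UTC.
Add 1 hour 18 minutes layover in Yangon → 4:09 PM UTC.
Add 7 hours 23 minutes leg 3 → 11:32 PM UTC.
Tashkent is UTC+5:00, so local arrival = 11:32 PM + 5:00 = 4:32 AM on May 17.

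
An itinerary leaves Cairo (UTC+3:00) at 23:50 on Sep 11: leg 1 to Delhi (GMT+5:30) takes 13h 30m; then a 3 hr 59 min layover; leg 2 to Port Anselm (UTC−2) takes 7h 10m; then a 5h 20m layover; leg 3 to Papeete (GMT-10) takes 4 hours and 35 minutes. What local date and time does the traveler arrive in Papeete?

21:24 on Sep 12

Convert departure to UTC: 23:50 − 3:00 = 20:50 UTC on Sep 11.
Add 13 hours 30 minutes leg 1 → 10:20 UTC (Sep 12).
Add 3 hours and 59 minutes layover in Delhi → 14:19 UTC.
Add 7 hours 10 minutes leg 2 → 21:29 UTC.
Add 5 hours and 20 minutes layover in Port Anselm → 02:49 UTC (Sep 13).
Add 4 hours 35 minutes leg 3 → 07:24 UTC.
Papeete is UTC−10:00, so local arrival = 07:24 − 10:00 = 21:24 on Sep 12.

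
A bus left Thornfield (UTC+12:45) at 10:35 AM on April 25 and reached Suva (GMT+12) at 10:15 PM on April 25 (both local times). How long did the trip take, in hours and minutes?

12 hours 25 minutes

Departure in UTC: 10:35 AM − 12:45 = 9:50 PM on Apr 24.
Arrival in UTC: 10:15 PM − 12:00 = 10:15 AM on Apr 25.
Elapsed = 10:15 AM − 9:50 PM (+1 day) = 12 hours 25 minutes.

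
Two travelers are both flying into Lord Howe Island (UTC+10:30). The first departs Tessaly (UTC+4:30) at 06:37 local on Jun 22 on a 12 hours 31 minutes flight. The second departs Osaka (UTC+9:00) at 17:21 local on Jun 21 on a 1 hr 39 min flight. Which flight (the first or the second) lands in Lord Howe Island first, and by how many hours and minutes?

Flight 1 in UTC: 06:37 − 4:30 = 02:07 on Jun 22.
+12 hours and 31 minutes → arrive 14:38 UTC on Jun 22.
Flight 2 in UTC: 17:21 − 9:00 = 08:21 on Jun 21.
+1 hour 39 minutes → arrive 10:00 UTC on Jun 21.
Flight 2 lands earlier by 28 hours 38 minutes.

the second, by 28 hours 38 minutes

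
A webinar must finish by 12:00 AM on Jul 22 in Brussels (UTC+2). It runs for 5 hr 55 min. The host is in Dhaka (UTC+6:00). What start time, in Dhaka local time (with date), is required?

Target end time in UTC: 12:00 AM − 2:00 = 10:00 PM on Jul 21.
Subtract 5 hours 55 minutes → start 4:05 PM UTC on Jul 21.
Dhaka is UTC+6:00: 4:05 PM + 6:00 = 10:05 PM on Jul 21.

10:05 PM on July 21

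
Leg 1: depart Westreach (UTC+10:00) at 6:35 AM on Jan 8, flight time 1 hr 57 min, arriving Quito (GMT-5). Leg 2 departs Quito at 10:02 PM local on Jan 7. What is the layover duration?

4 hours 30 minutes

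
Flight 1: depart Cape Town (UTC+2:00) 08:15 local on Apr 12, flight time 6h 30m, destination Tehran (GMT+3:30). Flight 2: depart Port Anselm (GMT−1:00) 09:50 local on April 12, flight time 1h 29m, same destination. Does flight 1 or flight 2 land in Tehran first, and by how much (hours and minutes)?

the second, by 26 minutes

Flight 1 in UTC: 08:15 − 2:00 = 06:15 on Apr 12.
+6 hours and 30 minutes → arrive 12:45 UTC on Apr 12.
Flight 2 in UTC: 09:50 + 1:00 = 10:50 on Apr 12.
+1 hour 29 minutes → arrive 12:19 UTC on Apr 12.
Flight 2 lands earlier by 26 minutes.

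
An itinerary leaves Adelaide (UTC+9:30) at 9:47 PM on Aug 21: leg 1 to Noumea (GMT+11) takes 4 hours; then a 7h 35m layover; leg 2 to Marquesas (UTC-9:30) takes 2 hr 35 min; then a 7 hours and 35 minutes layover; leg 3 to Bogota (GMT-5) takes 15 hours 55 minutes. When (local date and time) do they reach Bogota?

8:57 PM on Aug 22

Convert departure to UTC: 9:47 PM − 9:30 = 12:17 PM UTC on Aug 21.
Add 4 hours leg 1 → 4:17 PM UTC.
Add 7 hours and 35 minutes layover in Noumea → 11:52 PM UTC.
Add 2 hours and 35 minutes leg 2 → 2:27 AM UTC (Aug 22).
Add 7 hours 35 minutes layover in Marquesas → 10:02 AM UTC.
Add 15 hours and 55 minutes leg 3 → 1:57 AM UTC (Aug 23).
Bogota is UTC−5:00, so local arrival = 1:57 AM − 5:00 = 8:57 PM on Aug 22.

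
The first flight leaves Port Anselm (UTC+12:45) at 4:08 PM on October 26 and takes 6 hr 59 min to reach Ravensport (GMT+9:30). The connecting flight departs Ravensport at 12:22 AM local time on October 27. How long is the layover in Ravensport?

4 hours 30 minutes

Convert departure to UTC: 4:08 PM − 12:45 = 3:23 AM UTC on Oct 26.
Add 6 hours and 59 minutes flight time → 10:22 AM UTC.
Ravensport is UTC+9:30, so local arrival = 10:22 AM + 9:30 = 7:52 PM on Oct 26.
Layover = 12:22 AM − 7:52 PM (+1 day) = 4 hours 30 minutes.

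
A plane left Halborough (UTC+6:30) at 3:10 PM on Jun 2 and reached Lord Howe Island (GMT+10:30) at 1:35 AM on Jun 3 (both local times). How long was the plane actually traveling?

6 hours 25 minutes

Departure in UTC: 3:10 PM − 6:30 = 8:40 AM on Jun 2.
Arrival in UTC: 1:35 AM − 10:30 = 3:05 PM on Jun 2.
Elapsed = 3:05 PM − 8:40 AM = 6 hours 25 minutes.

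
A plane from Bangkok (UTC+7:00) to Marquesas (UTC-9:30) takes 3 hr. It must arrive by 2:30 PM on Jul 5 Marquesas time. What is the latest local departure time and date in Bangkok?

Target arrival in UTC: 2:30 PM + 9:30 = 12:00 AM on Jul 6.
Subtract 3 hours → departure 9:00 PM UTC on Jul 5.
Bangkok is UTC+7:00: 9:00 PM + 7:00 = 4:00 AM on Jul 6.

4:00 AM on July 6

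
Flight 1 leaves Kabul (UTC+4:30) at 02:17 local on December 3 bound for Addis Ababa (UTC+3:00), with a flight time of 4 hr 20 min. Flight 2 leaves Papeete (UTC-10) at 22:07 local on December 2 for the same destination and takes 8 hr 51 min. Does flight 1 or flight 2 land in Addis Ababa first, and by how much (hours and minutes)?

the first, by 14 hours 51 minutes

Flight 1 in UTC: 02:17 − 4:30 = 21:47 on Dec 2.
+4 hours and 20 minutes → arrive 02:07 UTC on Dec 3.
Flight 2 in UTC: 22:07 + 10:00 = 08:07 on Dec 3.
+8 hours 51 minutes → arrive 16:58 UTC on Dec 3.
Flight 1 lands earlier by 14 hours 51 minutes.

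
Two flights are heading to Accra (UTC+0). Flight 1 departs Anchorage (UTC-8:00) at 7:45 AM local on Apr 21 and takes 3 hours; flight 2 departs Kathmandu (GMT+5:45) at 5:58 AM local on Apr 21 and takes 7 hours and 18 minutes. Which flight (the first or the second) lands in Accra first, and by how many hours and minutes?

Flight 1 in UTC: 7:45 AM + 8:00 = 3:45 PM on Apr 21.
+3 hours → arrive 6:45 PM UTC on Apr 21.
Flight 2 in UTC: 5:58 AM − 5:45 = 12:13 AM on Apr 21.
+7 hours and 18 minutes → arrive 7:31 AM UTC on Apr 21.
Flight 2 lands earlier by 11 hours 14 minutes.

the second, by 11 hours 14 minutes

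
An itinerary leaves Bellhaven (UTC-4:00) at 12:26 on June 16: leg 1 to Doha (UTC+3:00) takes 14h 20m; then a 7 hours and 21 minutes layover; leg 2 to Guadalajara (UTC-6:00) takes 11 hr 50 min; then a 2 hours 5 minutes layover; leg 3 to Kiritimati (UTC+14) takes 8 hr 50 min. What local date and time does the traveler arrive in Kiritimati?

02:52 on June 19

Convert departure to UTC: 12:26 + 4:00 = 16:26 UTC on Jun 16.
Add 14 hours and 20 minutes leg 1 → 06:46 UTC (Jun 17).
Add 7 hours and 21 minutes layover in Doha → 14:07 UTC.
Add 11 hours 50 minutes leg 2 → 01:57 UTC (Jun 18).
Add 2 hours and 5 minutes layover in Guadalajara → 04:02 UTC.
Add 8 hours 50 minutes leg 3 → 12:52 UTC.
Kiritimati is UTC+14:00, so local arrival = 12:52 + 14:00 = 02:52 on Jun 19.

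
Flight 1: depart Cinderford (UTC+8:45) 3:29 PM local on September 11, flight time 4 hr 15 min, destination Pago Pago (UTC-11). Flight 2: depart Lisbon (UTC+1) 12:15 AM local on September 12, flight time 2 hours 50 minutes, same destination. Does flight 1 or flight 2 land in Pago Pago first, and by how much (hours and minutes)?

the first, by 15 hours 6 minutes

Flight 1 in UTC: 3:29 PM − 8:45 = 6:44 AM on Sep 11.
+4 hours 15 minutes → arrive 10:59 AM UTC on Sep 11.
Flight 2 in UTC: 12:15 AM − 1:00 = 11:15 PM on Sep 11.
+2 hours and 50 minutes → arrive 2:05 AM UTC on Sep 12.
Flight 1 lands earlier by 15 hours 6 minutes.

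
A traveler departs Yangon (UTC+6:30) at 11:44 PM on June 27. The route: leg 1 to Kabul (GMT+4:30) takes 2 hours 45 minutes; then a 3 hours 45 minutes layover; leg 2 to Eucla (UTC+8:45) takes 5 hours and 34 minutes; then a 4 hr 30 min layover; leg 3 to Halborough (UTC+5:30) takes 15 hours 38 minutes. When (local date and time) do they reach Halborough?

6:56 AM on Jun 29

Convert departure to UTC: 11:44 PM − 6:30 = 5:14 PM UTC on Jun 27.
Add 2 hours 45 minutes leg 1 → 7:59 PM UTC.
Add 3 hours and 45 minutes layover in Kabul → 11:44 PM UTC.
Add 5 hours 34 minutes leg 2 → 5:18 AM UTC (Jun 28).
Add 4 hours 30 minutes layover in Eucla → 9:48 AM UTC.
Add 15 hours and 38 minutes leg 3 → 1:26 AM UTC (Jun 29).
Halborough is UTC+5:30, so local arrival = 1:26 AM + 5:30 = 6:56 AM on Jun 29.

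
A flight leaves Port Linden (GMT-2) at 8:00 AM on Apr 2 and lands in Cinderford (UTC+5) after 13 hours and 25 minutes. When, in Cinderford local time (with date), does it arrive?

Convert departure to UTC: 8:00 AM + 2:00 = 10:00 AM UTC on Apr 2.
Add 13 hours and 25 minutes travel time → 11:25 PM UTC.
Cinderford is UTC+5:00, so local arrival = 11:25 PM + 5:00 = 4:25 AM on Apr 3.

4:25 AM on April 3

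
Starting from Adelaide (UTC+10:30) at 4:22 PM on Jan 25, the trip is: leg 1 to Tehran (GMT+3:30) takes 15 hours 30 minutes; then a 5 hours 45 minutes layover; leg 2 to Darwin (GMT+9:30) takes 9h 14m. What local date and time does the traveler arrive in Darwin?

Convert departure to UTC: 4:22 PM − 10:30 = 5:52 AM UTC on Jan 25.
Add 15 hours and 30 minutes leg 1 → 9:22 PM UTC.
Add 5 hours and 45 minutes layover in Tehran → 3:07 AM UTC (Jan 26).
Add 9 hours and 14 minutes leg 2 → 12:21 PM UTC.
Darwin is UTC+9:30, so local arrival = 12:21 PM + 9:30 = 9:51 PM on Jan 26.

9:51 PM on January 26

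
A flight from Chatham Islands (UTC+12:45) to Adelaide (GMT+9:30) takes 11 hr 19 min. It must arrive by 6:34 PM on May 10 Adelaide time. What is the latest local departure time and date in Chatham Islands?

10:30 AM on May 10

Target arrival in UTC: 6:34 PM − 9:30 = 9:04 AM on May 10.
Subtract 11 hours and 19 minutes → departure 9:45 PM UTC on May 9.
Chatham Islands is UTC+12:45: 9:45 PM + 12:45 = 10:30 AM on May 10.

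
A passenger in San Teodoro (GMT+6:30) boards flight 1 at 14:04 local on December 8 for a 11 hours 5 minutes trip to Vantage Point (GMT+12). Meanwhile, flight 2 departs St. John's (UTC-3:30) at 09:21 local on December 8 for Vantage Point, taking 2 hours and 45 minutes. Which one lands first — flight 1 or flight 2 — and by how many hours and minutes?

Flight 1 in UTC: 14:04 − 6:30 = 07:34 on Dec 8.
+11 hours 5 minutes → arrive 18:39 UTC on Dec 8.
Flight 2 in UTC: 09:21 + 3:30 = 12:51 on Dec 8.
+2 hours 45 minutes → arrive 15:36 UTC on Dec 8.
Flight 2 lands earlier by 3 hours 3 minutes.

the second, by 3 hours 3 minutes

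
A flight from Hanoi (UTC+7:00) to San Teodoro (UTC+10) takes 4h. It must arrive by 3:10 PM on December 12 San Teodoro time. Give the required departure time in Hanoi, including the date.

8:10 AM on December 12

Target arrival in UTC: 3:10 PM − 10:00 = 5:10 AM on Dec 12.
Subtract 4 hours → departure 1:10 AM UTC on Dec 12.
Hanoi is UTC+7:00: 1:10 AM + 7:00 = 8:10 AM on Dec 12.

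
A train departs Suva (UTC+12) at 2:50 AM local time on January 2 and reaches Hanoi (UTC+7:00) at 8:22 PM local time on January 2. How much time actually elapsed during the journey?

Departure in UTC: 2:50 AM − 12:00 = 2:50 PM on Jan 1.
Arrival in UTC: 8:22 PM − 7:00 = 1:22 PM on Jan 2.
Elapsed = 1:22 PM − 2:50 PM (+1 day) = 22 hours 32 minutes.

22 hours 32 minutes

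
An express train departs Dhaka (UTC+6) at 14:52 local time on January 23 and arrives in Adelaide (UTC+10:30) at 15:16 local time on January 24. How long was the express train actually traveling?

Departure in UTC: 14:52 − 6:00 = 08:52 on Jan 23.
Arrival in UTC: 15:16 − 10:30 = 04:46 on Jan 24.
Elapsed = 04:46 − 08:52 (+1 day) = 19 hours 54 minutes.

19 hours 54 minutes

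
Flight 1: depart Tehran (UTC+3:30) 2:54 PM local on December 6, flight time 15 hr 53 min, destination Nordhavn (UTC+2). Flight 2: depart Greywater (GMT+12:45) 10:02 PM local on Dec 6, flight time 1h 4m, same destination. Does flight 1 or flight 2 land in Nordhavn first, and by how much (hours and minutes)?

Flight 1 in UTC: 2:54 PM − 3:30 = 11:24 AM on Dec 6.
+15 hours and 53 minutes → arrive 3:17 AM UTC on Dec 7.
Flight 2 in UTC: 10:02 PM − 12:45 = 9:17 AM on Dec 6.
+1 hour and 4 minutes → arrive 10:21 AM UTC on Dec 6.
Flight 2 lands earlier by 16 hours 56 minutes.

the second, by 16 hours 56 minutes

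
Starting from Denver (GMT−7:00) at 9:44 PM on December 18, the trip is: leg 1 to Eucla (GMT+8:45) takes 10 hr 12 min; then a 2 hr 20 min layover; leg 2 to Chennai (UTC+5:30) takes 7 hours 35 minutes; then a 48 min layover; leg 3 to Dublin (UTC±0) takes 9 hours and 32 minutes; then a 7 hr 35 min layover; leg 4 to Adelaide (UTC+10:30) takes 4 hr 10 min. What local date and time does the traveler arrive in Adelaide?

9:26 AM on Dec 21

Convert departure to UTC: 9:44 PM + 7:00 = 4:44 AM UTC on Dec 19.
Add 10 hours and 12 minutes leg 1 → 2:56 PM UTC.
Add 2 hours and 20 minutes layover in Eucla → 5:16 PM UTC.
Add 7 hours 35 minutes leg 2 → 12:51 AM UTC (Dec 20).
Add 48 minutes layover in Chennai → 1:39 AM UTC.
Add 9 hours and 32 minutes leg 3 → 11:11 AM UTC.
Add 7 hours and 35 minutes layover in Dublin → 6:46 PM UTC.
Add 4 hours 10 minutes leg 4 → 10:56 PM UTC.
Adelaide is UTC+10:30, so local arrival = 10:56 PM + 10:30 = 9:26 AM on Dec 21.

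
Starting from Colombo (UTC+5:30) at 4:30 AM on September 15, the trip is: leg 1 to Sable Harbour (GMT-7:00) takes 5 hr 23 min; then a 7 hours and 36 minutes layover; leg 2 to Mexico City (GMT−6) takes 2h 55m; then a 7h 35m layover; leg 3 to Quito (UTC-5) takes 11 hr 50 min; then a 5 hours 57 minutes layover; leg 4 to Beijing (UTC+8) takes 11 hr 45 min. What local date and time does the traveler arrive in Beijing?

Convert departure to UTC: 4:30 AM − 5:30 = 11:00 PM UTC on Sep 14.
Add 5 hours and 23 minutes leg 1 → 4:23 AM UTC (Sep 15).
Add 7 hours and 36 minutes layover in Sable Harbour → 11:59 AM UTC.
Add 2 hours and 55 minutes leg 2 → 2:54 PM UTC.
Add 7 hours and 35 minutes layover in Mexico City → 10:29 PM UTC.
Add 11 hours 50 minutes leg 3 → 10:19 AM UTC (Sep 16).
Add 5 hours and 57 minutes layover in Quito → 4:16 PM UTC.
Add 11 hours 45 minutes leg 4 → 4:01 AM UTC (Sep 17).
Beijing is UTC+8:00, so local arrival = 4:01 AM + 8:00 = 12:01 PM on Sep 17.

12:01 PM on September 17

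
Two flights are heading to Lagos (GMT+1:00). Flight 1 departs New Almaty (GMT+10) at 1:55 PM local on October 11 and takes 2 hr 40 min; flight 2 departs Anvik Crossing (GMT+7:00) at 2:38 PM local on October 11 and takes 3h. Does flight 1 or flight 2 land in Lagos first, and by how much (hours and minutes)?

Flight 1 in UTC: 1:55 PM − 10:00 = 3:55 AM on Oct 11.
+2 hours and 40 minutes → arrive 6:35 AM UTC on Oct 11.
Flight 2 in UTC: 2:38 PM − 7:00 = 7:38 AM on Oct 11.
+3 hours → arrive 10:38 AM UTC on Oct 11.
Flight 1 lands earlier by 4 hours 3 minutes.

the first, by 4 hours 3 minutes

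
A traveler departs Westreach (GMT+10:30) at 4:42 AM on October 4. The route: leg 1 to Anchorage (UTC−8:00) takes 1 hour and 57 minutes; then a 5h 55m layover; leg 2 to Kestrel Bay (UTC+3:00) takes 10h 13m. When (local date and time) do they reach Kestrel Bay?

3:17 PM on October 4

Convert departure to UTC: 4:42 AM − 10:30 = 6:12 PM UTC on Oct 3.
Add 1 hour 57 minutes leg 1 → 8:09 PM UTC.
Add 5 hours and 55 minutes layover in Anchorage → 2:04 AM UTC (Oct 4).
Add 10 hours and 13 minutes leg 2 → 12:17 PM UTC.
Kestrel Bay is UTC+3:00, so local arrival = 12:17 PM + 3:00 = 3:17 PM on Oct 4.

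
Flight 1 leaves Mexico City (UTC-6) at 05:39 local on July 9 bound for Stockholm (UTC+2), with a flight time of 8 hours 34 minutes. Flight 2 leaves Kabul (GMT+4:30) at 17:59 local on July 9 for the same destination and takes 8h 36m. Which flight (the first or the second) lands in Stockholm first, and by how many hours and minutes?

the first, by 1 hour 52 minutes

Flight 1 in UTC: 05:39 + 6:00 = 11:39 on Jul 9.
+8 hours and 34 minutes → arrive 20:13 UTC on Jul 9.
Flight 2 in UTC: 17:59 − 4:30 = 13:29 on Jul 9.
+8 hours and 36 minutes → arrive 22:05 UTC on Jul 9.
Flight 1 lands earlier by 1 hour 52 minutes.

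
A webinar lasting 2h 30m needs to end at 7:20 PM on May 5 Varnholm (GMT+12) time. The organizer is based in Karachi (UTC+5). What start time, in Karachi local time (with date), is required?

Target end time in UTC: 7:20 PM − 12:00 = 7:20 AM on May 5.
Subtract 2 hours 30 minutes → start 4:50 AM UTC on May 5.
Karachi is UTC+5:00: 4:50 AM + 5:00 = 9:50 AM on May 5.

9:50 AM on May 5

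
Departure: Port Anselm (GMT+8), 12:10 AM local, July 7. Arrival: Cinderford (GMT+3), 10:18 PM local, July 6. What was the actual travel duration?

Departure in UTC: 12:10 AM − 8:00 = 4:10 PM on Jul 6.
Arrival in UTC: 10:18 PM − 3:00 = 7:18 PM on Jul 6.
Elapsed = 7:18 PM − 4:10 PM = 3 hours 8 minutes.

3 hours 8 minutes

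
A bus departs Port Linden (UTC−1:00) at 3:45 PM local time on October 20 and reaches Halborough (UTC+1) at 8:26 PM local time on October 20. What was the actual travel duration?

2 hours 41 minutes

Departure in UTC: 3:45 PM + 1:00 = 4:45 PM on Oct 20.
Arrival in UTC: 8:26 PM − 1:00 = 7:26 PM on Oct 20.
Elapsed = 7:26 PM − 4:45 PM = 2 hours 41 minutes.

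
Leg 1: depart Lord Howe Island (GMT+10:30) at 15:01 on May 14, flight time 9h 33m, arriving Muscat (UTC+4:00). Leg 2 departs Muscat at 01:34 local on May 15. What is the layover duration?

Convert departure to UTC: 15:01 − 10:30 = 04:31 UTC on May 14.
Add 9 hours 33 minutes flight time → 14:04 UTC.
Muscat is UTC+4:00, so local arrival = 14:04 + 4:00 = 18:04 on May 14.
Layover = 01:34 − 18:04 (+1 day) = 7 hours 30 minutes.

7 hours 30 minutes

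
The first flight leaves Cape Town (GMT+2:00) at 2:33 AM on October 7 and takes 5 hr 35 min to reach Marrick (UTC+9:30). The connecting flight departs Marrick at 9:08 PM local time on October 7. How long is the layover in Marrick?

Convert departure to UTC: 2:33 AM − 2:00 = 12:33 AM UTC on Oct 7.
Add 5 hours 35 minutes flight time → 6:08 AM UTC.
Marrick is UTC+9:30, so local arrival = 6:08 AM + 9:30 = 3:38 PM on Oct 7.
Layover = 9:08 PM − 3:38 PM = 5 hours 30 minutes.

5 hours 30 minutes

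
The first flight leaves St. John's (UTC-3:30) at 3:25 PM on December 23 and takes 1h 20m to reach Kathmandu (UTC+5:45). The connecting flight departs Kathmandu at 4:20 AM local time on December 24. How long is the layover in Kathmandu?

Convert departure to UTC: 3:25 PM + 3:30 = 6:55 PM UTC on Dec 23.
Add 1 hour and 20 minutes flight time → 8:15 PM UTC.
Kathmandu is UTC+5:45, so local arrival = 8:15 PM + 5:45 = 2:00 AM on Dec 24.
Layover = 4:20 AM − 2:00 AM = 2 hours 20 minutes.

2 hours 20 minutes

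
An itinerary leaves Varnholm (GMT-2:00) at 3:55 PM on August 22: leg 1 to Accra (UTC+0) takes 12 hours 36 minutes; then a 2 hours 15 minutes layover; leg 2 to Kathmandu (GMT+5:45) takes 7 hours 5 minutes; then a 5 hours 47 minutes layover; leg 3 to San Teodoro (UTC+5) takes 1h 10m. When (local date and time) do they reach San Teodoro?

Convert departure to UTC: 3:55 PM + 2:00 = 5:55 PM UTC on Aug 22.
Add 12 hours 36 minutes leg 1 → 6:31 AM UTC (Aug 23).
Add 2 hours and 15 minutes layover in Accra → 8:46 AM UTC.
Add 7 hours 5 minutes leg 2 → 3:51 PM UTC.
Add 5 hours and 47 minutes layover in Kathmandu → 9:38 PM UTC.
Add 1 hour and 10 minutes leg 3 → 10:48 PM UTC.
San Teodoro is UTC+5:00, so local arrival = 10:48 PM + 5:00 = 3:48 AM on Aug 24.

3:48 AM on August 24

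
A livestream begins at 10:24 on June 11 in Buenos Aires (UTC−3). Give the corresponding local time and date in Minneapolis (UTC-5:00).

Minneapolis is 2:00 behind Buenos Aires.
Shift by the zone difference: 10:24 − 2:00 = 08:24 on Jun 11 in Minneapolis.

08:24 on June 11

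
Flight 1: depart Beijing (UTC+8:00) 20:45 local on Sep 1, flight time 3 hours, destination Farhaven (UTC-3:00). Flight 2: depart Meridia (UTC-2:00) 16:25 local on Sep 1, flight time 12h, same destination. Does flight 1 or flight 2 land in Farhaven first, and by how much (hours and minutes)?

Flight 1 in UTC: 20:45 − 8:00 = 12:45 on Sep 1.
+3 hours → arrive 15:45 UTC on Sep 1.
Flight 2 in UTC: 16:25 + 2:00 = 18:25 on Sep 1.
+12 hours → arrive 06:25 UTC on Sep 2.
Flight 1 lands earlier by 14 hours 40 minutes.

the first, by 14 hours 40 minutes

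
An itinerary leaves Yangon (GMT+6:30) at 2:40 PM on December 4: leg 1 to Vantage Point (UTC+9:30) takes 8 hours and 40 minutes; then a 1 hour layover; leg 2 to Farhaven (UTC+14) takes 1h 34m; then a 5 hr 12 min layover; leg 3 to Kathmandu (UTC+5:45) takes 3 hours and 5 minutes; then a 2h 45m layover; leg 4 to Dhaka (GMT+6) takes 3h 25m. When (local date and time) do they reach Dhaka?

3:51 PM on Dec 5

Convert departure to UTC: 2:40 PM − 6:30 = 8:10 AM UTC on Dec 4.
Add 8 hours and 40 minutes leg 1 → 4:50 PM UTC.
Add 1 hour layover in Vantage Point → 5:50 PM UTC.
Add 1 hour and 34 minutes leg 2 → 7:24 PM UTC.
Add 5 hours and 12 minutes layover in Farhaven → 12:36 AM UTC (Dec 5).
Add 3 hours and 5 minutes leg 3 → 3:41 AM UTC.
Add 2 hours 45 minutes layover in Kathmandu → 6:26 AM UTC.
Add 3 hours and 25 minutes leg 4 → 9:51 AM UTC.
Dhaka is UTC+6:00, so local arrival = 9:51 AM + 6:00 = 3:51 PM on Dec 5.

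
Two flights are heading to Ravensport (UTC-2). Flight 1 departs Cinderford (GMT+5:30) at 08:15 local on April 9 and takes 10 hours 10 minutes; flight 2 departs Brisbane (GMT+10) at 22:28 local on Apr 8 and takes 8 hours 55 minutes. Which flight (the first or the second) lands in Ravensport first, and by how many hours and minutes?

Flight 1 in UTC: 08:15 − 5:30 = 02:45 on Apr 9.
+10 hours and 10 minutes → arrive 12:55 UTC on Apr 9.
Flight 2 in UTC: 22:28 − 10:00 = 12:28 on Apr 8.
+8 hours 55 minutes → arrive 21:23 UTC on Apr 8.
Flight 2 lands earlier by 15 hours 32 minutes.

the second, by 15 hours 32 minutes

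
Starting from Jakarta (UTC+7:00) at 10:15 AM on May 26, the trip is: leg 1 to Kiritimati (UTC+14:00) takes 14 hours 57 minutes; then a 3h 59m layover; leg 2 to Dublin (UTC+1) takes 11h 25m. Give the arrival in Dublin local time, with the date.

10:36 AM on May 27

Convert departure to UTC: 10:15 AM − 7:00 = 3:15 AM UTC on May 26.
Add 14 hours and 57 minutes leg 1 → 6:12 PM UTC.
Add 3 hours and 59 minutes layover in Kiritimati → 10:11 PM UTC.
Add 11 hours 25 minutes leg 2 → 9:36 AM UTC (May 27).
Dublin is UTC+1:00, so local arrival = 9:36 AM + 1:00 = 10:36 AM on May 27.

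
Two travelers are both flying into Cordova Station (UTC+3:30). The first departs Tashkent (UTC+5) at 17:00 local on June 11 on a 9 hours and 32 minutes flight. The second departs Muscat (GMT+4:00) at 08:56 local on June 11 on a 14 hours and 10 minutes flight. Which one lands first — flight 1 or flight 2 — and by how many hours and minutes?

Flight 1 in UTC: 17:00 − 5:00 = 12:00 on Jun 11.
+9 hours 32 minutes → arrive 21:32 UTC on Jun 11.
Flight 2 in UTC: 08:56 − 4:00 = 04:56 on Jun 11.
+14 hours and 10 minutes → arrive 19:06 UTC on Jun 11.
Flight 2 lands earlier by 2 hours 26 minutes.

the second, by 2 hours 26 minutes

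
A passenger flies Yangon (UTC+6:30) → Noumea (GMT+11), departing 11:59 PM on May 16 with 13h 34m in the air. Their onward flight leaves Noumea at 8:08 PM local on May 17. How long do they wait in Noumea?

Convert departure to UTC: 11:59 PM − 6:30 = 5:29 PM UTC on May 16.
Add 13 hours and 34 minutes flight time → 7:03 AM UTC (May 17).
Noumea is UTC+11:00, so local arrival = 7:03 AM + 11:00 = 6:03 PM on May 17.
Layover = 8:08 PM − 6:03 PM = 2 hours 5 minutes.

2 hours 5 minutes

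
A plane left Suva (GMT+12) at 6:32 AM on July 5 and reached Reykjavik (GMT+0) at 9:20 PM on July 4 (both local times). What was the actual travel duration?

Departure in UTC: 6:32 AM − 12:00 = 6:32 PM on Jul 4.
Arrival is already UTC: 9:20 PM on Jul 4.
Elapsed = 9:20 PM − 6:32 PM = 2 hours 48 minutes.

2 hours 48 minutes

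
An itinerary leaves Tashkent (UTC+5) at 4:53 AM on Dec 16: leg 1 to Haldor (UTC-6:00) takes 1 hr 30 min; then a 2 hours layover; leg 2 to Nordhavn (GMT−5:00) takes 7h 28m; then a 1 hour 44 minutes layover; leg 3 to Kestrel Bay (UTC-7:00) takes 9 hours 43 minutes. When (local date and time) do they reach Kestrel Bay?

3:18 PM on December 16

Convert departure to UTC: 4:53 AM − 5:00 = 11:53 PM UTC on Dec 15.
Add 1 hour and 30 minutes leg 1 → 1:23 AM UTC (Dec 16).
Add 2 hours layover in Haldor → 3:23 AM UTC.
Add 7 hours and 28 minutes leg 2 → 10:51 AM UTC.
Add 1 hour and 44 minutes layover in Nordhavn → 12:35 PM UTC.
Add 9 hours 43 minutes leg 3 → 10:18 PM UTC.
Kestrel Bay is UTC−7:00, so local arrival = 10:18 PM − 7:00 = 3:18 PM on Dec 16.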